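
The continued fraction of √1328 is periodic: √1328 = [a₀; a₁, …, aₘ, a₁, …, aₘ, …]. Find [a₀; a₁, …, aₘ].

a₀ = ⌊√1328⌋ = 36.
With m₀=0, d₀=1 and mₖ₊₁ = dₖaₖ − mₖ, dₖ₊₁ = (n − mₖ₊₁²)/dₖ, aₖ₊₁ = ⌊(a₀+mₖ₊₁)/dₖ₊₁⌋:
  k=1: m=36, d=32, a=2
  k=2: m=28, d=17, a=3
  k=3: m=23, d=47, a=1
  k=4: m=24, d=16, a=3
  k=5: m=24, d=47, a=1
  k=6: m=23, d=17, a=3
  k=7: m=28, d=32, a=2
  k=8: m=36, d=1, a=72
d=1 and a=2a₀=72 at k=8, so the next step gives (m, d) = (36, 32) again — its k=1 value — and the period has length 8.

[36; 2, 3, 1, 3, 1, 3, 2, 72]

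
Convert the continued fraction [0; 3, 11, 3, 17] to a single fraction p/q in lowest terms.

589/1819

Fold from the inside: start with 17/1.
  3 + 1/17 = 52/17
  11 + 17/52 = 589/52
  3 + 52/589 = 1819/589
  0 + 589/1819 = 589/1819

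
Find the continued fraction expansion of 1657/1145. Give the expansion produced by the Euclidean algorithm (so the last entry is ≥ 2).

[1; 2, 4, 4, 3, 9]

1657 = 1×1145 + 512
1145 = 2×512 + 121
512 = 4×121 + 28
121 = 4×28 + 9
28 = 3×9 + 1
9 = 9×1 + 0  (stop)
So 1657/1145 = [1; 2, 4, 4, 3, 9].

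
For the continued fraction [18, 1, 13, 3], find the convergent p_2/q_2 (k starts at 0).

Using pₖ = aₖpₖ₋₁ + pₖ₋₂, qₖ = aₖqₖ₋₁ + qₖ₋₂ (with p₋₁=1, p₋₂=0, q₋₁=0, q₋₂=1):
  k=0: a=18, p=18, q=1
  k=1: a=1, p=19, q=1
  k=2: a=13, p=265, q=14

265/14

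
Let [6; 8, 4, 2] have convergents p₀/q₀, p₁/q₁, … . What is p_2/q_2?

202/33

Using pₖ = aₖpₖ₋₁ + pₖ₋₂, qₖ = aₖqₖ₋₁ + qₖ₋₂ (with p₋₁=1, p₋₂=0, q₋₁=0, q₋₂=1):
  k=0: a=6, p=6, q=1
  k=1: a=8, p=49, q=8
  k=2: a=4, p=202, q=33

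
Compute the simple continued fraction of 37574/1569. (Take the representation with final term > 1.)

37574 = 23*1569 + 1487
1569 = 1*1487 + 82
1487 = 18*82 + 11
82 = 7*11 + 5
11 = 2*5 + 1
5 = 5*1 + 0  (stop)
So 37574/1569 = [23; 1, 18, 7, 2, 5].

[23; 1, 18, 7, 2, 5]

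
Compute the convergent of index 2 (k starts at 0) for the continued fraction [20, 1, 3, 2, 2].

Using pₖ = aₖpₖ₋₁ + pₖ₋₂, qₖ = aₖqₖ₋₁ + qₖ₋₂ (with p₋₁=1, p₋₂=0, q₋₁=0, q₋₂=1):
  k=0: a=20, p=20, q=1
  k=1: a=1, p=21, q=1
  k=2: a=3, p=83, q=4

83/4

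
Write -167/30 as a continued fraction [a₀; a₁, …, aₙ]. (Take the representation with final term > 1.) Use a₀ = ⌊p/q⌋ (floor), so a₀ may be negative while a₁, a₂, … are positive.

[-6; 2, 3, 4]

-167 = -6*30 + 13
30 = 2*13 + 4
13 = 3*4 + 1
4 = 4*1 + 0  (stop)
So -167/30 = [-6; 2, 3, 4].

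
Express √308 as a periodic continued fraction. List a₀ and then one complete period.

[17; 1, 1, 4, 1, 1, 34]

a₀ = ⌊√308⌋ = 17.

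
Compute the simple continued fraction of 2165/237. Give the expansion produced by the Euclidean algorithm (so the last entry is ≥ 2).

[9; 7, 2, 2, 6]

2165 = 9·237 + 32
237 = 7·32 + 13
32 = 2·13 + 6
13 = 2·6 + 1
6 = 6·1 + 0  (stop)
So 2165/237 = [9; 7, 2, 2, 6].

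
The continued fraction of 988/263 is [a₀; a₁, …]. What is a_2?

3

988 = 3·263 + 199   →  a_0 = 3
263 = 1·199 + 64   →  a_1 = 1
199 = 3·64 + 7   →  a_2 = 3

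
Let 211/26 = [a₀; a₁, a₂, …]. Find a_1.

8

211 = 8·26 + 3   →  a_0 = 8
26 = 8·3 + 2   →  a_1 = 8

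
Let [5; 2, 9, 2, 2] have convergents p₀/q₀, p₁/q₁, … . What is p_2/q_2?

Using pₖ = aₖpₖ₋₁ + pₖ₋₂, qₖ = aₖqₖ₋₁ + qₖ₋₂ (with p₋₁=1, p₋₂=0, q₋₁=0, q₋₂=1):
  k=0: a=5, p=5, q=1
  k=1: a=2, p=11, q=2
  k=2: a=9, p=104, q=19

104/19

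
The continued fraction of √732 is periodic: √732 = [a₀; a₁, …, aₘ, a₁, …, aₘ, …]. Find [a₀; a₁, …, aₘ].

[27; 18, 54]

a₀ = ⌊√732⌋ = 27.
With m₀=0, d₀=1 and mₖ₊₁ = dₖaₖ − mₖ, dₖ₊₁ = (n − mₖ₊₁²)/dₖ, aₖ₊₁ = ⌊(a₀+mₖ₊₁)/dₖ₊₁⌋:
  k=1: m=27, d=3, a=18
  k=2: m=27, d=1, a=54
d=1 and a=2a₀=54 at k=2, so the next step gives (m, d) = (27, 3) again — its k=1 value — and the period has length 2.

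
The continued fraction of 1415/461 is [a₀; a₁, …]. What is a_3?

1415 = 3·461 + 32   →  a_0 = 3
461 = 14·32 + 13   →  a_1 = 14
32 = 2·13 + 6   →  a_2 = 2
13 = 2·6 + 1   →  a_3 = 2

2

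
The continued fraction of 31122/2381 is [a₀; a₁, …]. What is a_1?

31122 = 13·2381 + 169   →  a_0 = 13
2381 = 14·169 + 15   →  a_1 = 14

14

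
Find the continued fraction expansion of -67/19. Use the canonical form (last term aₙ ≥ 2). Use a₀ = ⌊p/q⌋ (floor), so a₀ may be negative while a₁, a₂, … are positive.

[-4; 2, 9]

-67 = -4·19 + 9
19 = 2·9 + 1
9 = 9·1 + 0  (stop)
So -67/19 = [-4; 2, 9].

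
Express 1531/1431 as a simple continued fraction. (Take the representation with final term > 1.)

1531 = 1*1431 + 100
1431 = 14*100 + 31
100 = 3*31 + 7
31 = 4*7 + 3
7 = 2*3 + 1
3 = 3*1 + 0  (stop)
So 1531/1431 = [1; 14, 3, 4, 2, 3].

[1; 14, 3, 4, 2, 3]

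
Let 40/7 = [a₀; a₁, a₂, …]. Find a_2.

2

40 = 5·7 + 5   →  a_0 = 5
7 = 1·5 + 2   →  a_1 = 1
5 = 2·2 + 1   →  a_2 = 2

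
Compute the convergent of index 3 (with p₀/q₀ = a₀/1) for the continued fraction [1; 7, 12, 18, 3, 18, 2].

1754/1537

Using pₖ = aₖpₖ₋₁ + pₖ₋₂, qₖ = aₖqₖ₋₁ + qₖ₋₂ (with p₋₁=1, p₋₂=0, q₋₁=0, q₋₂=1):
  k=0: a=1, p=1, q=1
  k=1: a=7, p=8, q=7
  k=2: a=12, p=97, q=85
  k=3: a=18, p=1754, q=1537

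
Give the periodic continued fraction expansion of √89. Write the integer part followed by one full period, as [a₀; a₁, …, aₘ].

[9; 2, 3, 3, 2, 18]

a₀ = ⌊√89⌋ = 9.
With m₀=0, d₀=1 and mₖ₊₁ = dₖaₖ − mₖ, dₖ₊₁ = (n − mₖ₊₁²)/dₖ, aₖ₊₁ = ⌊(a₀+mₖ₊₁)/dₖ₊₁⌋:
  k=1: m=9, d=8, a=2
  k=2: m=7, d=5, a=3
  k=3: m=8, d=5, a=3
  k=4: m=7, d=8, a=2
  k=5: m=9, d=1, a=18
d=1 and a=2a₀=18 at k=5, so the next step gives (m, d) = (9, 8) again — its k=1 value — and the period has length 5.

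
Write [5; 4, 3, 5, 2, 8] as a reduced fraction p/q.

6681/1277

Using pₖ = aₖpₖ₋₁ + pₖ₋₂ and qₖ = aₖqₖ₋₁ + qₖ₋₂:
  k=0: a=5, p=5, q=1
  k=1: a=4, p=21, q=4
  k=2: a=3, p=68, q=13
  k=3: a=5, p=361, q=69
  k=4: a=2, p=790, q=151
  k=5: a=8, p=6681, q=1277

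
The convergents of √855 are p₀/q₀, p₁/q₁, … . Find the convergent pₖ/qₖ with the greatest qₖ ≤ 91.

731/25

√855 = [29; 4, 6, 4, 58, …] (period length 4).
Convergents:
  p_0/q_0 = 29/1
  p_1/q_1 = 117/4
  p_2/q_2 = 731/25
  p_3/q_3 = 3041/104
q_2 = 25 ≤ 91 < 104 = q_3, so the answer is 731/25.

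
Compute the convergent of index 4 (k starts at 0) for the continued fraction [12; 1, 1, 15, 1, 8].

Using pₖ = aₖpₖ₋₁ + pₖ₋₂, qₖ = aₖqₖ₋₁ + qₖ₋₂ (with p₋₁=1, p₋₂=0, q₋₁=0, q₋₂=1):
  k=0: a=12, p=12, q=1
  k=1: a=1, p=13, q=1
  k=2: a=1, p=25, q=2
  k=3: a=15, p=388, q=31
  k=4: a=1, p=413, q=33

413/33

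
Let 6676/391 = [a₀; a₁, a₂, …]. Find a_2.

6676 = 17·391 + 29   →  a_0 = 17
391 = 13·29 + 14   →  a_1 = 13
29 = 2·14 + 1   →  a_2 = 2

2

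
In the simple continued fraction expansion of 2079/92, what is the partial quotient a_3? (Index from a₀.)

2

2079 = 22·92 + 55   →  a_0 = 22
92 = 1·55 + 37   →  a_1 = 1
55 = 1·37 + 18   →  a_2 = 1
37 = 2·18 + 1   →  a_3 = 2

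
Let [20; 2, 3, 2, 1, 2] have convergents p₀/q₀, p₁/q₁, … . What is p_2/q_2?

Using pₖ = aₖpₖ₋₁ + pₖ₋₂, qₖ = aₖqₖ₋₁ + qₖ₋₂ (with p₋₁=1, p₋₂=0, q₋₁=0, q₋₂=1):
  k=0: a=20, p=20, q=1
  k=1: a=2, p=41, q=2
  k=2: a=3, p=143, q=7

143/7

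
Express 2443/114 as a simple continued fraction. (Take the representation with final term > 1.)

[21; 2, 3, 16]

2443 = 21×114 + 49
114 = 2×49 + 16
49 = 3×16 + 1
16 = 16×1 + 0  (stop)
So 2443/114 = [21; 2, 3, 16].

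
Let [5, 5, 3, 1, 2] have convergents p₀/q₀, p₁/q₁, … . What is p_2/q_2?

Using pₖ = aₖpₖ₋₁ + pₖ₋₂, qₖ = aₖqₖ₋₁ + qₖ₋₂ (with p₋₁=1, p₋₂=0, q₋₁=0, q₋₂=1):
  k=0: a=5, p=5, q=1
  k=1: a=5, p=26, q=5
  k=2: a=3, p=83, q=16

83/16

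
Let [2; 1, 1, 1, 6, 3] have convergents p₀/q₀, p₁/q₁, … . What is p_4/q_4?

Using pₖ = aₖpₖ₋₁ + pₖ₋₂, qₖ = aₖqₖ₋₁ + qₖ₋₂ (with p₋₁=1, p₋₂=0, q₋₁=0, q₋₂=1):
  k=0: a=2, p=2, q=1
  k=1: a=1, p=3, q=1
  k=2: a=1, p=5, q=2
  k=3: a=1, p=8, q=3
  k=4: a=6, p=53, q=20

53/20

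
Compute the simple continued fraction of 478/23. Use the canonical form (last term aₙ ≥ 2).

478 = 20·23 + 18
23 = 1·18 + 5
18 = 3·5 + 3
5 = 1·3 + 2
3 = 1·2 + 1
2 = 2·1 + 0  (stop)
So 478/23 = [20; 1, 3, 1, 1, 2].

[20; 1, 3, 1, 1, 2]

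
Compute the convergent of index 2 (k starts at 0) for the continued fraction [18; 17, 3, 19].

Using pₖ = aₖpₖ₋₁ + pₖ₋₂, qₖ = aₖqₖ₋₁ + qₖ₋₂ (with p₋₁=1, p₋₂=0, q₋₁=0, q₋₂=1):
  k=0: a=18, p=18, q=1
  k=1: a=17, p=307, q=17
  k=2: a=3, p=939, q=52

939/52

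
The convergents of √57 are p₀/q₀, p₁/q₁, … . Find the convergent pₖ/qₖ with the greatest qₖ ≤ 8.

15/2

√57 = [7; 1, 1, 4, 1, 1, 14, …] (period length 6).
Convergents:
  p_0/q_0 = 7/1
  p_1/q_1 = 8/1
  p_2/q_2 = 15/2
  p_3/q_3 = 68/9
q_2 = 2 ≤ 8 < 9 = q_3, so the answer is 15/2.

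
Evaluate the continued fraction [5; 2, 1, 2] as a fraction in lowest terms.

43/8

Using pₖ = aₖpₖ₋₁ + pₖ₋₂ and qₖ = aₖqₖ₋₁ + qₖ₋₂:
  k=0: a=5, p=5, q=1
  k=1: a=2, p=11, q=2
  k=2: a=1, p=16, q=3
  k=3: a=2, p=43, q=8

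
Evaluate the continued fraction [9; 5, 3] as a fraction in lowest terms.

Using pₖ = aₖpₖ₋₁ + pₖ₋₂ and qₖ = aₖqₖ₋₁ + qₖ₋₂:
  k=0: a=9, p=9, q=1
  k=1: a=5, p=46, q=5
  k=2: a=3, p=147, q=16

147/16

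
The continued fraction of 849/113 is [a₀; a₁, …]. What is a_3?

18

849 = 7·113 + 58   →  a_0 = 7
113 = 1·58 + 55   →  a_1 = 1
58 = 1·55 + 3   →  a_2 = 1
55 = 18·3 + 1   →  a_3 = 18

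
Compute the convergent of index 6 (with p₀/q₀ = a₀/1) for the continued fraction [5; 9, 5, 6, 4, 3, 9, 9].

Using pₖ = aₖpₖ₋₁ + pₖ₋₂, qₖ = aₖqₖ₋₁ + qₖ₋₂ (with p₋₁=1, p₋₂=0, q₋₁=0, q₋₂=1):
  k=0: a=5, p=5, q=1
  k=1: a=9, p=46, q=9
  k=2: a=5, p=235, q=46
  k=3: a=6, p=1456, q=285
  k=4: a=4, p=6059, q=1186
  k=5: a=3, p=19633, q=3843
  k=6: a=9, p=182756, q=35773

182756/35773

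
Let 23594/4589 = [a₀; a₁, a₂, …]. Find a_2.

23594 = 5·4589 + 649   →  a_0 = 5
4589 = 7·649 + 46   →  a_1 = 7
649 = 14·46 + 5   →  a_2 = 14

14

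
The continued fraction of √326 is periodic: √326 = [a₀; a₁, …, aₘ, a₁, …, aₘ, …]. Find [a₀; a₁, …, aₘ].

[18; 18, 36]

a₀ = ⌊√326⌋ = 18.
With m₀=0, d₀=1 and mₖ₊₁ = dₖaₖ − mₖ, dₖ₊₁ = (n − mₖ₊₁²)/dₖ, aₖ₊₁ = ⌊(a₀+mₖ₊₁)/dₖ₊₁⌋:
  k=1: m=18, d=2, a=18
  k=2: m=18, d=1, a=36
d=1 and a=2a₀=36 at k=2, so the next step gives (m, d) = (18, 2) again — its k=1 value — and the period has length 2.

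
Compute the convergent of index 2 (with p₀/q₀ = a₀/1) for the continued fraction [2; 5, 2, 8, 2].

Using pₖ = aₖpₖ₋₁ + pₖ₋₂, qₖ = aₖqₖ₋₁ + qₖ₋₂ (with p₋₁=1, p₋₂=0, q₋₁=0, q₋₂=1):
  k=0: a=2, p=2, q=1
  k=1: a=5, p=11, q=5
  k=2: a=2, p=24, q=11

24/11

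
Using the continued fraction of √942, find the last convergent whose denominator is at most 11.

√942 = [30; 1, 2, 4, 20, 4, 2, 1, 60, …] (period length 8).
Convergents:
  p_0/q_0 = 30/1
  p_1/q_1 = 31/1
  p_2/q_2 = 92/3
  p_3/q_3 = 399/13
q_2 = 3 ≤ 11 < 13 = q_3, so the answer is 92/3.

92/3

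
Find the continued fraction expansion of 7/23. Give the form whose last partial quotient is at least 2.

7 = 0·23 + 7
23 = 3·7 + 2
7 = 3·2 + 1
2 = 2·1 + 0  (stop)
So 7/23 = [0; 3, 3, 2].

[0; 3, 3, 2]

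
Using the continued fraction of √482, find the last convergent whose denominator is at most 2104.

21230/967

√482 = [21; 1, 20, 1, 42, …] (period length 4).
Convergents:
  p_0/q_0 = 21/1
  p_1/q_1 = 22/1
  p_2/q_2 = 461/21
  p_3/q_3 = 483/22
  p_4/q_4 = 20747/945
  p_5/q_5 = 21230/967
  p_6/q_6 = 445347/20285
q_5 = 967 ≤ 2104 < 20285 = q_6, so the answer is 21230/967.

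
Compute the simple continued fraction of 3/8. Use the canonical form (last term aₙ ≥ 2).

3 = 0·8 + 3
8 = 2·3 + 2
3 = 1·2 + 1
2 = 2·1 + 0  (stop)
So 3/8 = [0; 2, 1, 2].

[0; 2, 1, 2]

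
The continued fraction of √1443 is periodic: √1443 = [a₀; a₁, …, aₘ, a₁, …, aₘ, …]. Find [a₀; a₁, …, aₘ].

a₀ = ⌊√1443⌋ = 37.
With m₀=0, d₀=1 and mₖ₊₁ = dₖaₖ − mₖ, dₖ₊₁ = (n − mₖ₊₁²)/dₖ, aₖ₊₁ = ⌊(a₀+mₖ₊₁)/dₖ₊₁⌋:
  k=1: m=37, d=74, a=1
  k=2: m=37, d=1, a=74
d=1 and a=2a₀=74 at k=2, so the next step gives (m, d) = (37, 74) again — its k=1 value — and the period has length 2.

[37; 1, 74]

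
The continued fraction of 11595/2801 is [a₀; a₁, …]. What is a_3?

11595 = 4·2801 + 391   →  a_0 = 4
2801 = 7·391 + 64   →  a_1 = 7
391 = 6·64 + 7   →  a_2 = 6
64 = 9·7 + 1   →  a_3 = 9

9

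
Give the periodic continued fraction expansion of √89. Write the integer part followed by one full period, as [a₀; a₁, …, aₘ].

a₀ = ⌊√89⌋ = 9.
With m₀=0, d₀=1 and mₖ₊₁ = dₖaₖ − mₖ, dₖ₊₁ = (n − mₖ₊₁²)/dₖ, aₖ₊₁ = ⌊(a₀+mₖ₊₁)/dₖ₊₁⌋:
  k=1: m=9, d=8, a=2
  k=2: m=7, d=5, a=3
  k=3: m=8, d=5, a=3
  k=4: m=7, d=8, a=2
  k=5: m=9, d=1, a=18
d=1 and a=2a₀=18 at k=5, so the next step gives (m, d) = (9, 8) again — its k=1 value — and the period has length 5.

[9; 2, 3, 3, 2, 18]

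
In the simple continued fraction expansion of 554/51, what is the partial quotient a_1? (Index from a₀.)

1

554 = 10·51 + 44   →  a_0 = 10
51 = 1·44 + 7   →  a_1 = 1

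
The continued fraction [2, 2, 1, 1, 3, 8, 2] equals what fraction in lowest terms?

Using pₖ = aₖpₖ₋₁ + pₖ₋₂ and qₖ = aₖqₖ₋₁ + qₖ₋₂:
  k=0: a=2, p=2, q=1
  k=1: a=2, p=5, q=2
  k=2: a=1, p=7, q=3
  k=3: a=1, p=12, q=5
  k=4: a=3, p=43, q=18
  k=5: a=8, p=356, q=149
  k=6: a=2, p=755, q=316

755/316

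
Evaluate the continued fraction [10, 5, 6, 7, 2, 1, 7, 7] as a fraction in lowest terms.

389144/38175

Using pₖ = aₖpₖ₋₁ + pₖ₋₂ and qₖ = aₖqₖ₋₁ + qₖ₋₂:
  k=0: a=10, p=10, q=1
  k=1: a=5, p=51, q=5
  k=2: a=6, p=316, q=31
  k=3: a=7, p=2263, q=222
  k=4: a=2, p=4842, q=475
  k=5: a=1, p=7105, q=697
  k=6: a=7, p=54577, q=5354
  k=7: a=7, p=389144, q=38175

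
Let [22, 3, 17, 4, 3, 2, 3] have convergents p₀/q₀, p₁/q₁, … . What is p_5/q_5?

Using pₖ = aₖpₖ₋₁ + pₖ₋₂, qₖ = aₖqₖ₋₁ + qₖ₋₂ (with p₋₁=1, p₋₂=0, q₋₁=0, q₋₂=1):
  k=0: a=22, p=22, q=1
  k=1: a=3, p=67, q=3
  k=2: a=17, p=1161, q=52
  k=3: a=4, p=4711, q=211
  k=4: a=3, p=15294, q=685
  k=5: a=2, p=35299, q=1581

35299/1581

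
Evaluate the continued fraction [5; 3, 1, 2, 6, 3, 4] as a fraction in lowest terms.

5029/954

Using pₖ = aₖpₖ₋₁ + pₖ₋₂ and qₖ = aₖqₖ₋₁ + qₖ₋₂:
  k=0: a=5, p=5, q=1
  k=1: a=3, p=16, q=3
  k=2: a=1, p=21, q=4
  k=3: a=2, p=58, q=11
  k=4: a=6, p=369, q=70
  k=5: a=3, p=1165, q=221
  k=6: a=4, p=5029, q=954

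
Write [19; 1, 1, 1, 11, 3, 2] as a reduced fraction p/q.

Fold from the inside: start with 2/1.
  3 + 1/2 = 7/2
  11 + 2/7 = 79/7
  1 + 7/79 = 86/79
  1 + 79/86 = 165/86
  1 + 86/165 = 251/165
  19 + 165/251 = 4934/251

4934/251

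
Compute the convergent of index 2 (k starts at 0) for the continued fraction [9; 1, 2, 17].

Using pₖ = aₖpₖ₋₁ + pₖ₋₂, qₖ = aₖqₖ₋₁ + qₖ₋₂ (with p₋₁=1, p₋₂=0, q₋₁=0, q₋₂=1):
  k=0: a=9, p=9, q=1
  k=1: a=1, p=10, q=1
  k=2: a=2, p=29, q=3

29/3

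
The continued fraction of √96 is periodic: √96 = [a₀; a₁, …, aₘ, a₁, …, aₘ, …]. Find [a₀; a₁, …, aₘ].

a₀ = ⌊√96⌋ = 9.
With m₀=0, d₀=1 and mₖ₊₁ = dₖaₖ − mₖ, dₖ₊₁ = (n − mₖ₊₁²)/dₖ, aₖ₊₁ = ⌊(a₀+mₖ₊₁)/dₖ₊₁⌋:
  k=1: m=9, d=15, a=1
  k=2: m=6, d=4, a=3
  k=3: m=6, d=15, a=1
  k=4: m=9, d=1, a=18
d=1 and a=2a₀=18 at k=4, so the next step gives (m, d) = (9, 15) again — its k=1 value — and the period has length 4.

[9; 1, 3, 1, 18]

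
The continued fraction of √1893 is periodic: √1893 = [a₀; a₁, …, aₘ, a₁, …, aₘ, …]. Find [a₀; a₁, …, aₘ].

a₀ = ⌊√1893⌋ = 43.

[43; 1, 1, 28, 1, 1, 86]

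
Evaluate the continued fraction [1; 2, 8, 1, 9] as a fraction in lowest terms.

277/188

Fold from the inside: start with 9/1.
  1 + 1/9 = 10/9
  8 + 9/10 = 89/10
  2 + 10/89 = 188/89
  1 + 89/188 = 277/188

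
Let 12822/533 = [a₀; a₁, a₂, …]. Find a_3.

12822 = 24·533 + 30   →  a_0 = 24
533 = 17·30 + 23   →  a_1 = 17
30 = 1·23 + 7   →  a_2 = 1
23 = 3·7 + 2   →  a_3 = 3

3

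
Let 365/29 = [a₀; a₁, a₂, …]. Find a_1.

365 = 12·29 + 17   →  a_0 = 12
29 = 1·17 + 12   →  a_1 = 1

1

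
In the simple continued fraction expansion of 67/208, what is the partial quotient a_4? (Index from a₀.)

67 = 0·208 + 67   →  a_0 = 0
208 = 3·67 + 7   →  a_1 = 3
67 = 9·7 + 4   →  a_2 = 9
7 = 1·4 + 3   →  a_3 = 1
4 = 1·3 + 1   →  a_4 = 1

1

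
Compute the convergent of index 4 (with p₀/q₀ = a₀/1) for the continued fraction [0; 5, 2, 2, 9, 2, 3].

47/254

Using pₖ = aₖpₖ₋₁ + pₖ₋₂, qₖ = aₖqₖ₋₁ + qₖ₋₂ (with p₋₁=1, p₋₂=0, q₋₁=0, q₋₂=1):
  k=0: a=0, p=0, q=1
  k=1: a=5, p=1, q=5
  k=2: a=2, p=2, q=11
  k=3: a=2, p=5, q=27
  k=4: a=9, p=47, q=254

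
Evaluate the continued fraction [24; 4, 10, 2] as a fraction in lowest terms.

Fold from the inside: start with 2/1.
  10 + 1/2 = 21/2
  4 + 2/21 = 86/21
  24 + 21/86 = 2085/86

2085/86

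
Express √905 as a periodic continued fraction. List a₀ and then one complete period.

[30; 12, 60]

a₀ = ⌊√905⌋ = 30.
With m₀=0, d₀=1 and mₖ₊₁ = dₖaₖ − mₖ, dₖ₊₁ = (n − mₖ₊₁²)/dₖ, aₖ₊₁ = ⌊(a₀+mₖ₊₁)/dₖ₊₁⌋:
  k=1: m=30, d=5, a=12
  k=2: m=30, d=1, a=60
d=1 and a=2a₀=60 at k=2, so the next step gives (m, d) = (30, 5) again — its k=1 value — and the period has length 2.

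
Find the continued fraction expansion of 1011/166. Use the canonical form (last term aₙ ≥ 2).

1011 = 6*166 + 15
166 = 11*15 + 1
15 = 15*1 + 0  (stop)
So 1011/166 = [6; 11, 15].

[6; 11, 15]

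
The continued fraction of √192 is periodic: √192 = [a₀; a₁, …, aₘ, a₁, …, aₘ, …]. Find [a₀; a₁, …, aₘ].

[13; 1, 5, 1, 26]

a₀ = ⌊√192⌋ = 13.
With m₀=0, d₀=1 and mₖ₊₁ = dₖaₖ − mₖ, dₖ₊₁ = (n − mₖ₊₁²)/dₖ, aₖ₊₁ = ⌊(a₀+mₖ₊₁)/dₖ₊₁⌋:
  k=1: m=13, d=23, a=1
  k=2: m=10, d=4, a=5
  k=3: m=10, d=23, a=1
  k=4: m=13, d=1, a=26
d=1 and a=2a₀=26 at k=4, so the next step gives (m, d) = (13, 23) again — its k=1 value — and the period has length 4.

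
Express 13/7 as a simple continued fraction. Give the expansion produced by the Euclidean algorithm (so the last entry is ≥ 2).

13 = 1×7 + 6
7 = 1×6 + 1
6 = 6×1 + 0  (stop)
So 13/7 = [1; 1, 6].

[1; 1, 6]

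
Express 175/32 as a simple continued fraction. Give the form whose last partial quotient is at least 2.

175 = 5×32 + 15
32 = 2×15 + 2
15 = 7×2 + 1
2 = 2×1 + 0  (stop)
So 175/32 = [5; 2, 7, 2].

[5; 2, 7, 2]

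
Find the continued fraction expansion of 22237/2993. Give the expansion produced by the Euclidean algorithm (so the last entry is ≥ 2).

22237 = 7·2993 + 1286
2993 = 2·1286 + 421
1286 = 3·421 + 23
421 = 18·23 + 7
23 = 3·7 + 2
7 = 3·2 + 1
2 = 2·1 + 0  (stop)
So 22237/2993 = [7; 2, 3, 18, 3, 3, 2].

[7; 2, 3, 18, 3, 3, 2]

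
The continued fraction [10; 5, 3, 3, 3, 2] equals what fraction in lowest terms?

Using pₖ = aₖpₖ₋₁ + pₖ₋₂ and qₖ = aₖqₖ₋₁ + qₖ₋₂:
  k=0: a=10, p=10, q=1
  k=1: a=5, p=51, q=5
  k=2: a=3, p=163, q=16
  k=3: a=3, p=540, q=53
  k=4: a=3, p=1783, q=175
  k=5: a=2, p=4106, q=403

4106/403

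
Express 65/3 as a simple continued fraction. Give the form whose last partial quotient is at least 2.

[21; 1, 2]

65 = 21·3 + 2
3 = 1·2 + 1
2 = 2·1 + 0  (stop)
So 65/3 = [21; 1, 2].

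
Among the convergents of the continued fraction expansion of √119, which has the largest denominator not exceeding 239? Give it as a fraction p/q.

√119 = [10; 1, 9, 1, 20, …] (period length 4).
Convergents:
  p_0/q_0 = 10/1
  p_1/q_1 = 11/1
  p_2/q_2 = 109/10
  p_3/q_3 = 120/11
  p_4/q_4 = 2509/230
  p_5/q_5 = 2629/241
q_4 = 230 ≤ 239 < 241 = q_5, so the answer is 2509/230.

2509/230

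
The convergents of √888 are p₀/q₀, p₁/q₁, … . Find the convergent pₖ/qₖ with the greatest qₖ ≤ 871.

√888 = [29; 1, 3, 1, 58, …] (period length 4).
Convergents:
  p_0/q_0 = 29/1
  p_1/q_1 = 30/1
  p_2/q_2 = 119/4
  p_3/q_3 = 149/5
  p_4/q_4 = 8761/294
  p_5/q_5 = 8910/299
  p_6/q_6 = 35491/1191
q_5 = 299 ≤ 871 < 1191 = q_6, so the answer is 8910/299.

8910/299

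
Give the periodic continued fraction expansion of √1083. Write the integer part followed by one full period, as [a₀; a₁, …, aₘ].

a₀ = ⌊√1083⌋ = 32.
With m₀=0, d₀=1 and mₖ₊₁ = dₖaₖ − mₖ, dₖ₊₁ = (n − mₖ₊₁²)/dₖ, aₖ₊₁ = ⌊(a₀+mₖ₊₁)/dₖ₊₁⌋:
  k=1: m=32, d=59, a=1
  k=2: m=27, d=6, a=9
  k=3: m=27, d=59, a=1
  k=4: m=32, d=1, a=64
d=1 and a=2a₀=64 at k=4, so the next step gives (m, d) = (32, 59) again — its k=1 value — and the period has length 4.

[32; 1, 9, 1, 64]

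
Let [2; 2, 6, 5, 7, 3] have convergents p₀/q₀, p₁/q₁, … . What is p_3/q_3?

Using pₖ = aₖpₖ₋₁ + pₖ₋₂, qₖ = aₖqₖ₋₁ + qₖ₋₂ (with p₋₁=1, p₋₂=0, q₋₁=0, q₋₂=1):
  k=0: a=2, p=2, q=1
  k=1: a=2, p=5, q=2
  k=2: a=6, p=32, q=13
  k=3: a=5, p=165, q=67

165/67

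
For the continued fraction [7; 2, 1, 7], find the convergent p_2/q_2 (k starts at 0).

Using pₖ = aₖpₖ₋₁ + pₖ₋₂, qₖ = aₖqₖ₋₁ + qₖ₋₂ (with p₋₁=1, p₋₂=0, q₋₁=0, q₋₂=1):
  k=0: a=7, p=7, q=1
  k=1: a=2, p=15, q=2
  k=2: a=1, p=22, q=3

22/3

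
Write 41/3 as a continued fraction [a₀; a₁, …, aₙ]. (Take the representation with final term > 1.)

[13; 1, 2]

41 = 13×3 + 2
3 = 1×2 + 1
2 = 2×1 + 0  (stop)
So 41/3 = [13; 1, 2].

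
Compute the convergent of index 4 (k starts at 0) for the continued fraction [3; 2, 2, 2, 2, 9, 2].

99/29

Using pₖ = aₖpₖ₋₁ + pₖ₋₂, qₖ = aₖqₖ₋₁ + qₖ₋₂ (with p₋₁=1, p₋₂=0, q₋₁=0, q₋₂=1):
  k=0: a=3, p=3, q=1
  k=1: a=2, p=7, q=2
  k=2: a=2, p=17, q=5
  k=3: a=2, p=41, q=12
  k=4: a=2, p=99, q=29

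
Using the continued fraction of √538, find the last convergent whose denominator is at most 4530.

√538 = [23; 5, 7, 1, 1, 7, 5, 46, …] (period length 7).
Convergents:
  p_0/q_0 = 23/1
  p_1/q_1 = 116/5
  p_2/q_2 = 835/36
  p_3/q_3 = 951/41
  p_4/q_4 = 1786/77
  p_5/q_5 = 13453/580
  p_6/q_6 = 69051/2977
  p_7/q_7 = 3189799/137522
q_6 = 2977 ≤ 4530 < 137522 = q_7, so the answer is 69051/2977.

69051/2977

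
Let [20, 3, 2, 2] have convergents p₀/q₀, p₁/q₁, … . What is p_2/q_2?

Using pₖ = aₖpₖ₋₁ + pₖ₋₂, qₖ = aₖqₖ₋₁ + qₖ₋₂ (with p₋₁=1, p₋₂=0, q₋₁=0, q₋₂=1):
  k=0: a=20, p=20, q=1
  k=1: a=3, p=61, q=3
  k=2: a=2, p=142, q=7

142/7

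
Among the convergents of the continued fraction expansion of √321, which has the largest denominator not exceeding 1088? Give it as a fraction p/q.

7722/431

√321 = [17; 1, 10, 1, 34, …] (period length 4).
Convergents:
  p_0/q_0 = 17/1
  p_1/q_1 = 18/1
  p_2/q_2 = 197/11
  p_3/q_3 = 215/12
  p_4/q_4 = 7507/419
  p_5/q_5 = 7722/431
  p_6/q_6 = 84727/4729
q_5 = 431 ≤ 1088 < 4729 = q_6, so the answer is 7722/431.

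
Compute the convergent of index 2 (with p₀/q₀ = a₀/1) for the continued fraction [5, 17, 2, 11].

Using pₖ = aₖpₖ₋₁ + pₖ₋₂, qₖ = aₖqₖ₋₁ + qₖ₋₂ (with p₋₁=1, p₋₂=0, q₋₁=0, q₋₂=1):
  k=0: a=5, p=5, q=1
  k=1: a=17, p=86, q=17
  k=2: a=2, p=177, q=35

177/35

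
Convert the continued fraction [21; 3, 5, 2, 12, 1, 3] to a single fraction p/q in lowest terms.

39410/1849

Fold from the inside: start with 3/1.
  1 + 1/3 = 4/3
  12 + 3/4 = 51/4
  2 + 4/51 = 106/51
  5 + 51/106 = 581/106
  3 + 106/581 = 1849/581
  21 + 581/1849 = 39410/1849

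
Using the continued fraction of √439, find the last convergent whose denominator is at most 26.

440/21

√439 = [20; 1, 19, 1, 40, …] (period length 4).
Convergents:
  p_0/q_0 = 20/1
  p_1/q_1 = 21/1
  p_2/q_2 = 419/20
  p_3/q_3 = 440/21
  p_4/q_4 = 18019/860
q_3 = 21 ≤ 26 < 860 = q_4, so the answer is 440/21.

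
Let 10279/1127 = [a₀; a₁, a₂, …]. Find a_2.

3

10279 = 9·1127 + 136   →  a_0 = 9
1127 = 8·136 + 39   →  a_1 = 8
136 = 3·39 + 19   →  a_2 = 3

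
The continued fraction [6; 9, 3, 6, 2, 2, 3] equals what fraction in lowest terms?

Using pₖ = aₖpₖ₋₁ + pₖ₋₂ and qₖ = aₖqₖ₋₁ + qₖ₋₂:
  k=0: a=6, p=6, q=1
  k=1: a=9, p=55, q=9
  k=2: a=3, p=171, q=28
  k=3: a=6, p=1081, q=177
  k=4: a=2, p=2333, q=382
  k=5: a=2, p=5747, q=941
  k=6: a=3, p=19574, q=3205

19574/3205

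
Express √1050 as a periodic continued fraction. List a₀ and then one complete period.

[32; 2, 2, 10, 2, 2, 64]

a₀ = ⌊√1050⌋ = 32.
With m₀=0, d₀=1 and mₖ₊₁ = dₖaₖ − mₖ, dₖ₊₁ = (n − mₖ₊₁²)/dₖ, aₖ₊₁ = ⌊(a₀+mₖ₊₁)/dₖ₊₁⌋:
  k=1: m=32, d=26, a=2
  k=2: m=20, d=25, a=2
  k=3: m=30, d=6, a=10
  k=4: m=30, d=25, a=2
  k=5: m=20, d=26, a=2
  k=6: m=32, d=1, a=64
d=1 and a=2a₀=64 at k=6, so the next step gives (m, d) = (32, 26) again — its k=1 value — and the period has length 6.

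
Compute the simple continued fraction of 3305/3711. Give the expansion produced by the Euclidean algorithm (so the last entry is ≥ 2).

[0; 1, 8, 7, 8, 7]

3305 = 0*3711 + 3305
3711 = 1*3305 + 406
3305 = 8*406 + 57
406 = 7*57 + 7
57 = 8*7 + 1
7 = 7*1 + 0  (stop)
So 3305/3711 = [0; 1, 8, 7, 8, 7].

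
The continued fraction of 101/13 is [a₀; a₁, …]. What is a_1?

1

101 = 7·13 + 10   →  a_0 = 7
13 = 1·10 + 3   →  a_1 = 1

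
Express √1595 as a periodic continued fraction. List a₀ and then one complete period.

[39; 1, 14, 1, 78]

a₀ = ⌊√1595⌋ = 39.
With m₀=0, d₀=1 and mₖ₊₁ = dₖaₖ − mₖ, dₖ₊₁ = (n − mₖ₊₁²)/dₖ, aₖ₊₁ = ⌊(a₀+mₖ₊₁)/dₖ₊₁⌋:
  k=1: m=39, d=74, a=1
  k=2: m=35, d=5, a=14
  k=3: m=35, d=74, a=1
  k=4: m=39, d=1, a=78
d=1 and a=2a₀=78 at k=4, so the next step gives (m, d) = (39, 74) again — its k=1 value — and the period has length 4.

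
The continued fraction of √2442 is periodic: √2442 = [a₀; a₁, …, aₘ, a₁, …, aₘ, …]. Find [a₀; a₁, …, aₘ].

a₀ = ⌊√2442⌋ = 49.

[49; 2, 2, 2, 98]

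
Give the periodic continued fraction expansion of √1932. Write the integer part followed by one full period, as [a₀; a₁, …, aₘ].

[43; 1, 20, 1, 86]

a₀ = ⌊√1932⌋ = 43.
With m₀=0, d₀=1 and mₖ₊₁ = dₖaₖ − mₖ, dₖ₊₁ = (n − mₖ₊₁²)/dₖ, aₖ₊₁ = ⌊(a₀+mₖ₊₁)/dₖ₊₁⌋:
  k=1: m=43, d=83, a=1
  k=2: m=40, d=4, a=20
  k=3: m=40, d=83, a=1
  k=4: m=43, d=1, a=86
d=1 and a=2a₀=86 at k=4, so the next step gives (m, d) = (43, 83) again — its k=1 value — and the period has length 4.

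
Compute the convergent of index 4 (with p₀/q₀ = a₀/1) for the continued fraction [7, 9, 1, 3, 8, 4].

2287/322

Using pₖ = aₖpₖ₋₁ + pₖ₋₂, qₖ = aₖqₖ₋₁ + qₖ₋₂ (with p₋₁=1, p₋₂=0, q₋₁=0, q₋₂=1):
  k=0: a=7, p=7, q=1
  k=1: a=9, p=64, q=9
  k=2: a=1, p=71, q=10
  k=3: a=3, p=277, q=39
  k=4: a=8, p=2287, q=322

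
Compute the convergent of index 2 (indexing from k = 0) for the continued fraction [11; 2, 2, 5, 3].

57/5

Using pₖ = aₖpₖ₋₁ + pₖ₋₂, qₖ = aₖqₖ₋₁ + qₖ₋₂ (with p₋₁=1, p₋₂=0, q₋₁=0, q₋₂=1):
  k=0: a=11, p=11, q=1
  k=1: a=2, p=23, q=2
  k=2: a=2, p=57, q=5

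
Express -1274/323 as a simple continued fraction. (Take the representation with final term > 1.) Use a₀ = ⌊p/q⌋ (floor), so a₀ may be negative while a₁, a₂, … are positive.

-1274 = -4·323 + 18
323 = 17·18 + 17
18 = 1·17 + 1
17 = 17·1 + 0  (stop)
So -1274/323 = [-4; 17, 1, 17].

[-4; 17, 1, 17]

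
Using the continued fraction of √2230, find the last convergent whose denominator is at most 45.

√2230 = [47; 4, 2, 18, 2, 4, 94, …] (period length 6).
Convergents:
  p_0/q_0 = 47/1
  p_1/q_1 = 189/4
  p_2/q_2 = 425/9
  p_3/q_3 = 7839/166
q_2 = 9 ≤ 45 < 166 = q_3, so the answer is 425/9.

425/9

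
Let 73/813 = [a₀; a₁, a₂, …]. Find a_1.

73 = 0·813 + 73   →  a_0 = 0
813 = 11·73 + 10   →  a_1 = 11

11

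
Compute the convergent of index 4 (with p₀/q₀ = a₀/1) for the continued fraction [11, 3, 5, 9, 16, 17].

26789/2368

Using pₖ = aₖpₖ₋₁ + pₖ₋₂, qₖ = aₖqₖ₋₁ + qₖ₋₂ (with p₋₁=1, p₋₂=0, q₋₁=0, q₋₂=1):
  k=0: a=11, p=11, q=1
  k=1: a=3, p=34, q=3
  k=2: a=5, p=181, q=16
  k=3: a=9, p=1663, q=147
  k=4: a=16, p=26789, q=2368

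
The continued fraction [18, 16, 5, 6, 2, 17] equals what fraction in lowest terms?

Using pₖ = aₖpₖ₋₁ + pₖ₋₂ and qₖ = aₖqₖ₋₁ + qₖ₋₂:
  k=0: a=18, p=18, q=1
  k=1: a=16, p=289, q=16
  k=2: a=5, p=1463, q=81
  k=3: a=6, p=9067, q=502
  k=4: a=2, p=19597, q=1085
  k=5: a=17, p=342216, q=18947

342216/18947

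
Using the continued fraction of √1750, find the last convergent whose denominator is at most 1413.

√1750 = [41; 1, 4, 1, 82, …] (period length 4).
Convergents:
  p_0/q_0 = 41/1
  p_1/q_1 = 42/1
  p_2/q_2 = 209/5
  p_3/q_3 = 251/6
  p_4/q_4 = 20791/497
  p_5/q_5 = 21042/503
  p_6/q_6 = 104959/2509
q_5 = 503 ≤ 1413 < 2509 = q_6, so the answer is 21042/503.

21042/503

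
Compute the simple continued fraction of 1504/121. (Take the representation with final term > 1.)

[12; 2, 3, 17]

1504 = 12*121 + 52
121 = 2*52 + 17
52 = 3*17 + 1
17 = 17*1 + 0  (stop)
So 1504/121 = [12; 2, 3, 17].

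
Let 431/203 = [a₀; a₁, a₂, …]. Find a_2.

431 = 2·203 + 25   →  a_0 = 2
203 = 8·25 + 3   →  a_1 = 8
25 = 8·3 + 1   →  a_2 = 8

8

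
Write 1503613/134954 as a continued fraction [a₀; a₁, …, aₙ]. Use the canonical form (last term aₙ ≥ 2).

1503613 = 11*134954 + 19119
134954 = 7*19119 + 1121
19119 = 17*1121 + 62
1121 = 18*62 + 5
62 = 12*5 + 2
5 = 2*2 + 1
2 = 2*1 + 0  (stop)
So 1503613/134954 = [11; 7, 17, 18, 12, 2, 2].

[11; 7, 17, 18, 12, 2, 2]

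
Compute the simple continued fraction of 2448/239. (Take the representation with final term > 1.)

[10; 4, 8, 3, 2]

2448 = 10·239 + 58
239 = 4·58 + 7
58 = 8·7 + 2
7 = 3·2 + 1
2 = 2·1 + 0  (stop)
So 2448/239 = [10; 4, 8, 3, 2].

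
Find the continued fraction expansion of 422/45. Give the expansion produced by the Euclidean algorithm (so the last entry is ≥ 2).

[9; 2, 1, 1, 1, 5]

422 = 9*45 + 17
45 = 2*17 + 11
17 = 1*11 + 6
11 = 1*6 + 5
6 = 1*5 + 1
5 = 5*1 + 0  (stop)
So 422/45 = [9; 2, 1, 1, 1, 5].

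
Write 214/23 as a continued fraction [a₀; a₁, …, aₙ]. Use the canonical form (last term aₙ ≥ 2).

[9; 3, 3, 2]

214 = 9·23 + 7
23 = 3·7 + 2
7 = 3·2 + 1
2 = 2·1 + 0  (stop)
So 214/23 = [9; 3, 3, 2].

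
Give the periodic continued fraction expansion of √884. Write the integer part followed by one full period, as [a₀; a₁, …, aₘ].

[29; 1, 2, 1, 2, 1, 2, 1, 58]

a₀ = ⌊√884⌋ = 29.
With m₀=0, d₀=1 and mₖ₊₁ = dₖaₖ − mₖ, dₖ₊₁ = (n − mₖ₊₁²)/dₖ, aₖ₊₁ = ⌊(a₀+mₖ₊₁)/dₖ₊₁⌋:
  k=1: m=29, d=43, a=1
  k=2: m=14, d=16, a=2
  k=3: m=18, d=35, a=1
  k=4: m=17, d=17, a=2
  k=5: m=17, d=35, a=1
  k=6: m=18, d=16, a=2
  k=7: m=14, d=43, a=1
  k=8: m=29, d=1, a=58
d=1 and a=2a₀=58 at k=8, so the next step gives (m, d) = (29, 43) again — its k=1 value — and the period has length 8.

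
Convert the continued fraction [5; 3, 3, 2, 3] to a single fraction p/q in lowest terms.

Fold from the inside: start with 3/1.
  2 + 1/3 = 7/3
  3 + 3/7 = 24/7
  3 + 7/24 = 79/24
  5 + 24/79 = 419/79

419/79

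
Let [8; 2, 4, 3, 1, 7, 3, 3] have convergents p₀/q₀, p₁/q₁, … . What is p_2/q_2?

76/9

Using pₖ = aₖpₖ₋₁ + pₖ₋₂, qₖ = aₖqₖ₋₁ + qₖ₋₂ (with p₋₁=1, p₋₂=0, q₋₁=0, q₋₂=1):
  k=0: a=8, p=8, q=1
  k=1: a=2, p=17, q=2
  k=2: a=4, p=76, q=9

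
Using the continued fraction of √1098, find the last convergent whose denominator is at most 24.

729/22

√1098 = [33; 7, 2, 1, 6, 1, 2, 7, 66, …] (period length 8).
Convergents:
  p_0/q_0 = 33/1
  p_1/q_1 = 232/7
  p_2/q_2 = 497/15
  p_3/q_3 = 729/22
  p_4/q_4 = 4871/147
q_3 = 22 ≤ 24 < 147 = q_4, so the answer is 729/22.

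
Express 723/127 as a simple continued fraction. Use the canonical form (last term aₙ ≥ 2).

723 = 5·127 + 88
127 = 1·88 + 39
88 = 2·39 + 10
39 = 3·10 + 9
10 = 1·9 + 1
9 = 9·1 + 0  (stop)
So 723/127 = [5; 1, 2, 3, 1, 9].

[5; 1, 2, 3, 1, 9]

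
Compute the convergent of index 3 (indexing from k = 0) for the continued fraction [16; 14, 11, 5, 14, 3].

12680/789

Using pₖ = aₖpₖ₋₁ + pₖ₋₂, qₖ = aₖqₖ₋₁ + qₖ₋₂ (with p₋₁=1, p₋₂=0, q₋₁=0, q₋₂=1):
  k=0: a=16, p=16, q=1
  k=1: a=14, p=225, q=14
  k=2: a=11, p=2491, q=155
  k=3: a=5, p=12680, q=789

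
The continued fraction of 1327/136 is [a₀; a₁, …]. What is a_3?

8

1327 = 9·136 + 103   →  a_0 = 9
136 = 1·103 + 33   →  a_1 = 1
103 = 3·33 + 4   →  a_2 = 3
33 = 8·4 + 1   →  a_3 = 8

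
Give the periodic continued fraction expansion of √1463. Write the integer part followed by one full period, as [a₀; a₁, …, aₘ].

[38; 4, 76]

a₀ = ⌊√1463⌋ = 38.
With m₀=0, d₀=1 and mₖ₊₁ = dₖaₖ − mₖ, dₖ₊₁ = (n − mₖ₊₁²)/dₖ, aₖ₊₁ = ⌊(a₀+mₖ₊₁)/dₖ₊₁⌋:
  k=1: m=38, d=19, a=4
  k=2: m=38, d=1, a=76
d=1 and a=2a₀=76 at k=2, so the next step gives (m, d) = (38, 19) again — its k=1 value — and the period has length 2.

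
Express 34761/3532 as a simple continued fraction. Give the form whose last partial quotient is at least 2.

[9; 1, 5, 3, 7, 8, 3]

34761 = 9*3532 + 2973
3532 = 1*2973 + 559
2973 = 5*559 + 178
559 = 3*178 + 25
178 = 7*25 + 3
25 = 8*3 + 1
3 = 3*1 + 0  (stop)
So 34761/3532 = [9; 1, 5, 3, 7, 8, 3].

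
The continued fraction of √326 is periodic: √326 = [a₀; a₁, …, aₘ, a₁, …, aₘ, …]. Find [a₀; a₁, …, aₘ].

[18; 18, 36]

a₀ = ⌊√326⌋ = 18.
With m₀=0, d₀=1 and mₖ₊₁ = dₖaₖ − mₖ, dₖ₊₁ = (n − mₖ₊₁²)/dₖ, aₖ₊₁ = ⌊(a₀+mₖ₊₁)/dₖ₊₁⌋:
  k=1: m=18, d=2, a=18
  k=2: m=18, d=1, a=36
d=1 and a=2a₀=36 at k=2, so the next step gives (m, d) = (18, 2) again — its k=1 value — and the period has length 2.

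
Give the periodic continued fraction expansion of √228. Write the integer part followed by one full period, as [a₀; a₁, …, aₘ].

[15; 10, 30]

a₀ = ⌊√228⌋ = 15.
With m₀=0, d₀=1 and mₖ₊₁ = dₖaₖ − mₖ, dₖ₊₁ = (n − mₖ₊₁²)/dₖ, aₖ₊₁ = ⌊(a₀+mₖ₊₁)/dₖ₊₁⌋:
  k=1: m=15, d=3, a=10
  k=2: m=15, d=1, a=30
d=1 and a=2a₀=30 at k=2, so the next step gives (m, d) = (15, 3) again — its k=1 value — and the period has length 2.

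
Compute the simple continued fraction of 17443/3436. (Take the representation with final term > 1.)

17443 = 5*3436 + 263
3436 = 13*263 + 17
263 = 15*17 + 8
17 = 2*8 + 1
8 = 8*1 + 0  (stop)
So 17443/3436 = [5; 13, 15, 2, 8].

[5; 13, 15, 2, 8]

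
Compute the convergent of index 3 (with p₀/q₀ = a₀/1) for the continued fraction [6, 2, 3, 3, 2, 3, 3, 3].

148/23

Using pₖ = aₖpₖ₋₁ + pₖ₋₂, qₖ = aₖqₖ₋₁ + qₖ₋₂ (with p₋₁=1, p₋₂=0, q₋₁=0, q₋₂=1):
  k=0: a=6, p=6, q=1
  k=1: a=2, p=13, q=2
  k=2: a=3, p=45, q=7
  k=3: a=3, p=148, q=23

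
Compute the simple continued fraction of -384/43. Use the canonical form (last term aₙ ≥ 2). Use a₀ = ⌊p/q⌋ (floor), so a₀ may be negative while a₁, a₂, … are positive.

-384 = -9·43 + 3
43 = 14·3 + 1
3 = 3·1 + 0  (stop)
So -384/43 = [-9; 14, 3].

[-9; 14, 3]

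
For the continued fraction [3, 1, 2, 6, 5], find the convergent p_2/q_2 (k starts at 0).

Using pₖ = aₖpₖ₋₁ + pₖ₋₂, qₖ = aₖqₖ₋₁ + qₖ₋₂ (with p₋₁=1, p₋₂=0, q₋₁=0, q₋₂=1):
  k=0: a=3, p=3, q=1
  k=1: a=1, p=4, q=1
  k=2: a=2, p=11, q=3

11/3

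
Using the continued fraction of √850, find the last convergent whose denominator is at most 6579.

142421/4885

√850 = [29; 6, 2, 6, 58, …] (period length 4).
Convergents:
  p_0/q_0 = 29/1
  p_1/q_1 = 175/6
  p_2/q_2 = 379/13
  p_3/q_3 = 2449/84
  p_4/q_4 = 142421/4885
  p_5/q_5 = 856975/29394
q_4 = 4885 ≤ 6579 < 29394 = q_5, so the answer is 142421/4885.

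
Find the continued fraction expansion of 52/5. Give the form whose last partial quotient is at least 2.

52 = 10·5 + 2
5 = 2·2 + 1
2 = 2·1 + 0  (stop)
So 52/5 = [10; 2, 2].

[10; 2, 2]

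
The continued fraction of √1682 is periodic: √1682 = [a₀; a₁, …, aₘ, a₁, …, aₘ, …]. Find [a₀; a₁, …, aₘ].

a₀ = ⌊√1682⌋ = 41.
With m₀=0, d₀=1 and mₖ₊₁ = dₖaₖ − mₖ, dₖ₊₁ = (n − mₖ₊₁²)/dₖ, aₖ₊₁ = ⌊(a₀+mₖ₊₁)/dₖ₊₁⌋:
  k=1: m=41, d=1, a=82
d=1 and a=2a₀=82 at k=1, so the next step gives (m, d) = (41, 1) again — its k=1 value — and the period has length 1.

[41; 82]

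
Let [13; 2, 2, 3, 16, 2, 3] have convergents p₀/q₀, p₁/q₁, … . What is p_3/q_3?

Using pₖ = aₖpₖ₋₁ + pₖ₋₂, qₖ = aₖqₖ₋₁ + qₖ₋₂ (with p₋₁=1, p₋₂=0, q₋₁=0, q₋₂=1):
  k=0: a=13, p=13, q=1
  k=1: a=2, p=27, q=2
  k=2: a=2, p=67, q=5
  k=3: a=3, p=228, q=17

228/17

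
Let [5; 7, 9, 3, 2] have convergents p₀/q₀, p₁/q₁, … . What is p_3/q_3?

Using pₖ = aₖpₖ₋₁ + pₖ₋₂, qₖ = aₖqₖ₋₁ + qₖ₋₂ (with p₋₁=1, p₋₂=0, q₋₁=0, q₋₂=1):
  k=0: a=5, p=5, q=1
  k=1: a=7, p=36, q=7
  k=2: a=9, p=329, q=64
  k=3: a=3, p=1023, q=199

1023/199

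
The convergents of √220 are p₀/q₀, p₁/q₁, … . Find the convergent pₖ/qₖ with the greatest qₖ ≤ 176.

2566/173

√220 = [14; 1, 4, 1, 28, …] (period length 4).
Convergents:
  p_0/q_0 = 14/1
  p_1/q_1 = 15/1
  p_2/q_2 = 74/5
  p_3/q_3 = 89/6
  p_4/q_4 = 2566/173
  p_5/q_5 = 2655/179
q_4 = 173 ≤ 176 < 179 = q_5, so the answer is 2566/173.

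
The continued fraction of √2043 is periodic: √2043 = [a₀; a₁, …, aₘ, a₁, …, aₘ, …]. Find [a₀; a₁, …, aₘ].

a₀ = ⌊√2043⌋ = 45.
With m₀=0, d₀=1 and mₖ₊₁ = dₖaₖ − mₖ, dₖ₊₁ = (n − mₖ₊₁²)/dₖ, aₖ₊₁ = ⌊(a₀+mₖ₊₁)/dₖ₊₁⌋:
  k=1: m=45, d=18, a=5
  k=2: m=45, d=1, a=90
d=1 and a=2a₀=90 at k=2, so the next step gives (m, d) = (45, 18) again — its k=1 value — and the period has length 2.

[45; 5, 90]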